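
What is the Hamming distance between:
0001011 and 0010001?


XOR: 0011010
Count of 1s: 3

3


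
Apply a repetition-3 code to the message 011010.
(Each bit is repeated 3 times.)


Each bit -> 3 copies

000111111000111000


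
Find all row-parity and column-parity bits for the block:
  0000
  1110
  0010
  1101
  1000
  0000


Row parities: 011110
Column parities: 1001

Row P: 011110, Col P: 1001, Corner: 0


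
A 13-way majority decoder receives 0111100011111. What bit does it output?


Ones: 9 out of 13
Threshold: 7

1 (9/13 voted 1)


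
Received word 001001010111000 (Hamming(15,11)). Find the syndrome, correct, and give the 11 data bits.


Syndrome = 0: no error detected

Data: 10100111000 (no errors)


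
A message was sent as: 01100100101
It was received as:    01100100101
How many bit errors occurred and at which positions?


XOR: 00000000000

0 errors (received matches sent)


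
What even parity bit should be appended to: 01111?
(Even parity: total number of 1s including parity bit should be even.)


Number of 1s in data: 4
Parity bit: 0

0


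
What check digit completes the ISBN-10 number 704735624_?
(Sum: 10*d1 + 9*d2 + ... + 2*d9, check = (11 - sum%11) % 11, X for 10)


Weighted sum: 232
232 mod 11 = 1

Check digit: X


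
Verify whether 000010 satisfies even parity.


Number of 1s: 1

No, parity error (1 ones)


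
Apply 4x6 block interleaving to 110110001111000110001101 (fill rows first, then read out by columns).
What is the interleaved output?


Matrix:
  110110
  001111
  000110
  001101
Read columns: 100010000101111111100101

100010000101111111100101


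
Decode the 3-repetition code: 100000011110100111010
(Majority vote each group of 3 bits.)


Groups: 100, 000, 011, 110, 100, 111, 010
Majority votes: 0011010

0011010


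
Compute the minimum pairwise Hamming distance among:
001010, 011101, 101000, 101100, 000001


Comparing all pairs, minimum distance: 1
Can detect 0 errors, correct 0 errors

1


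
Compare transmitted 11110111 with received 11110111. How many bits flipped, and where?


XOR: 00000000

0 errors (received matches sent)


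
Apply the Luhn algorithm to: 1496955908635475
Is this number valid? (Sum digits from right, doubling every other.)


Luhn sum = 74
74 mod 10 = 4

Invalid (Luhn sum mod 10 = 4)


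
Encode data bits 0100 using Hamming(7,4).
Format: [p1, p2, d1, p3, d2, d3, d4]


Parity bits: p1=1, p2=0, p3=1

1001100


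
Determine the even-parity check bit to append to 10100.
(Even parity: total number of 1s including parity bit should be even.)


Number of 1s in data: 2
Parity bit: 0

0


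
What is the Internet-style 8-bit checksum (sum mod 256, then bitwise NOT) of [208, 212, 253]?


Sum = 673 mod 256 = 161
Complement = 94

94


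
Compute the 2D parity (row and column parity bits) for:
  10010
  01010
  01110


Row parities: 001
Column parities: 10110

Row P: 001, Col P: 10110, Corner: 1


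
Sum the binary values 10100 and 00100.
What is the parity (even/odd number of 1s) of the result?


10100 = 20
00100 = 4
Sum = 24 = 11000
1s count = 2

even parity (2 ones in 11000)


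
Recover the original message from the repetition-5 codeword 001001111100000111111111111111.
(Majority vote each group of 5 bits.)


Groups: 00100, 11111, 00000, 11111, 11111, 11111
Majority votes: 010111

010111


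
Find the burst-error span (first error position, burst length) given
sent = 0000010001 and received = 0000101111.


XOR: 0000111110

Burst at position 4, length 5


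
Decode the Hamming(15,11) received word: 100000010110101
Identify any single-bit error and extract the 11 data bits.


Syndrome = 10: error at position 10

Data: 00000010101 (corrected bit 10)


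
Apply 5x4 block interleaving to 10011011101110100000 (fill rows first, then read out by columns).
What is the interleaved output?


Matrix:
  1001
  1011
  1011
  1010
  0000
Read columns: 11110000000111011100

11110000000111011100


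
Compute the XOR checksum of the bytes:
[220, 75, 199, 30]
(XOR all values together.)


XOR chain: 220 ^ 75 ^ 199 ^ 30 = 78

78


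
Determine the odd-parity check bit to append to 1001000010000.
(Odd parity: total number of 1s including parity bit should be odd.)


Number of 1s in data: 3
Parity bit: 0

0


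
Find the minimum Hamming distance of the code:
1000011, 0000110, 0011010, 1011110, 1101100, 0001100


Comparing all pairs, minimum distance: 2
Can detect 1 errors, correct 0 errors

2


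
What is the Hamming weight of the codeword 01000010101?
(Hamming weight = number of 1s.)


Counting 1s in 01000010101

4


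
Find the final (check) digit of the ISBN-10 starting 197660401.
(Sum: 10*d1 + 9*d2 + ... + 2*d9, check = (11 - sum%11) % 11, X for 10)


Weighted sum: 243
243 mod 11 = 1

Check digit: X


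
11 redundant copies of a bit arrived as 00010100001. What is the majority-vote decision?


Ones: 3 out of 11
Threshold: 6

0 (3/11 voted 1)


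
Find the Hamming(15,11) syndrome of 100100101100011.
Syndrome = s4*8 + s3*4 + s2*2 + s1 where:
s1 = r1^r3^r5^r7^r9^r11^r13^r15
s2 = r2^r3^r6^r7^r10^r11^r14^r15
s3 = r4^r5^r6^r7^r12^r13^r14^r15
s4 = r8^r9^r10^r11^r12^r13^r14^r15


s1=0, s2=0, s3=0, s4=0

Syndrome = 0 (no error)


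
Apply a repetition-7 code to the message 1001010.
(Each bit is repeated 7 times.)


Each bit -> 7 copies

1111111000000000000001111111000000011111110000000


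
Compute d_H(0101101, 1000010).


XOR: 1101111
Count of 1s: 6

6


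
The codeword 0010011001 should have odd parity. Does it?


Number of 1s: 4

No, parity error (4 ones)


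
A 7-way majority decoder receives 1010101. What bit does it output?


Ones: 4 out of 7
Threshold: 4

1 (4/7 voted 1)


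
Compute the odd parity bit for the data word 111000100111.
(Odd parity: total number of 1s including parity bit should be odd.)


Number of 1s in data: 7
Parity bit: 0

0


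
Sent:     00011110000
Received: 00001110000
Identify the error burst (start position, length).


XOR: 00010000000

Burst at position 3, length 1


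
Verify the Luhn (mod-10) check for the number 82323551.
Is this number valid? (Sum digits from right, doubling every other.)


Luhn sum = 30
30 mod 10 = 0

Valid (Luhn sum mod 10 = 0)


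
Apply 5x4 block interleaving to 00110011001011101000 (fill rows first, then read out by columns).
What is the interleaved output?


Matrix:
  0011
  0011
  0010
  1110
  1000
Read columns: 00011000101111011000

00011000101111011000


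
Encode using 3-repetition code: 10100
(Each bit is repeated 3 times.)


Each bit -> 3 copies

111000111000000


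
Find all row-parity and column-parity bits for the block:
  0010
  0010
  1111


Row parities: 110
Column parities: 1111

Row P: 110, Col P: 1111, Corner: 0


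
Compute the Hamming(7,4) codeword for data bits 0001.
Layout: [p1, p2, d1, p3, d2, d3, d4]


Parity bits: p1=1, p2=1, p3=1

1101001


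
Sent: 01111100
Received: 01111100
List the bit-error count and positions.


XOR: 00000000

0 errors (received matches sent)


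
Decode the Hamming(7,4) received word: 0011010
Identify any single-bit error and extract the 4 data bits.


Syndrome = 1: error at position 1

Data: 1010 (corrected bit 1)


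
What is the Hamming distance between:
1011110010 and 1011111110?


XOR: 0000001100
Count of 1s: 2

2


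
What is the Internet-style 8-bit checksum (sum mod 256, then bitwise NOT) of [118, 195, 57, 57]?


Sum = 427 mod 256 = 171
Complement = 84

84


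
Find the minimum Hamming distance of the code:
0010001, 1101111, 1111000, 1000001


Comparing all pairs, minimum distance: 2
Can detect 1 errors, correct 0 errors

2


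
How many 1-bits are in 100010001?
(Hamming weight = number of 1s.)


Counting 1s in 100010001

3


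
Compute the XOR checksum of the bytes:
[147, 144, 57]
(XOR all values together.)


XOR chain: 147 ^ 144 ^ 57 = 58

58


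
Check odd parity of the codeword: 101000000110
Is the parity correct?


Number of 1s: 4

No, parity error (4 ones)


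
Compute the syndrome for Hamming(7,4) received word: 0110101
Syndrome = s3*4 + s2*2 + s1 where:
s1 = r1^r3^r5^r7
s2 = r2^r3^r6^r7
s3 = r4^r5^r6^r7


s1=1, s2=1, s3=0

Syndrome = 3 (error at position 3)


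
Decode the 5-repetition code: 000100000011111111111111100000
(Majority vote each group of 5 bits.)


Groups: 00010, 00000, 11111, 11111, 11111, 00000
Majority votes: 001110

001110


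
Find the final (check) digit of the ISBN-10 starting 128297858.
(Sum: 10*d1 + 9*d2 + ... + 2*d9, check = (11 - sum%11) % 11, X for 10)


Weighted sum: 258
258 mod 11 = 5

Check digit: 6


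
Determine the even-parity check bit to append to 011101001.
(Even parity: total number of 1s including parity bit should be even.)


Number of 1s in data: 5
Parity bit: 1

1


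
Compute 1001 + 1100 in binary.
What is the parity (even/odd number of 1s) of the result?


1001 = 9
1100 = 12
Sum = 21 = 10101
1s count = 3

odd parity (3 ones in 10101)


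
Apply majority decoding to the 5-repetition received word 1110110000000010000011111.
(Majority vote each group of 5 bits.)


Groups: 11101, 10000, 00001, 00000, 11111
Majority votes: 10001

10001


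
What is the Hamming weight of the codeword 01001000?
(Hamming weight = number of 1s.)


Counting 1s in 01001000

2


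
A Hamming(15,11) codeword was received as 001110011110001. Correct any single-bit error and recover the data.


Syndrome = 13: error at position 13

Data: 11001110101 (corrected bit 13)


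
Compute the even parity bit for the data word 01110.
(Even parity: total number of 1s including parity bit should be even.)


Number of 1s in data: 3
Parity bit: 1

1


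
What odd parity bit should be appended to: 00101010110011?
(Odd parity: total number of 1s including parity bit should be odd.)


Number of 1s in data: 7
Parity bit: 0

0


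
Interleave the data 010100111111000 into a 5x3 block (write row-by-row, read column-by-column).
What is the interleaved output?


Matrix:
  010
  100
  111
  111
  000
Read columns: 011101011000110

011101011000110


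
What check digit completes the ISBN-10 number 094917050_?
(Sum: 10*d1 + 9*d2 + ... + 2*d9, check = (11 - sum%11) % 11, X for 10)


Weighted sum: 232
232 mod 11 = 1

Check digit: X


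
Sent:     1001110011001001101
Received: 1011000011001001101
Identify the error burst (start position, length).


XOR: 0010110000000000000

Burst at position 2, length 4


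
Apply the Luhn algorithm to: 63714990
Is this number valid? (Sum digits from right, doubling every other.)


Luhn sum = 38
38 mod 10 = 8

Invalid (Luhn sum mod 10 = 8)


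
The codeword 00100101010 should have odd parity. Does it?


Number of 1s: 4

No, parity error (4 ones)


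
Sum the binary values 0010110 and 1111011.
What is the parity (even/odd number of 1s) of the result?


0010110 = 22
1111011 = 123
Sum = 145 = 10010001
1s count = 3

odd parity (3 ones in 10010001)


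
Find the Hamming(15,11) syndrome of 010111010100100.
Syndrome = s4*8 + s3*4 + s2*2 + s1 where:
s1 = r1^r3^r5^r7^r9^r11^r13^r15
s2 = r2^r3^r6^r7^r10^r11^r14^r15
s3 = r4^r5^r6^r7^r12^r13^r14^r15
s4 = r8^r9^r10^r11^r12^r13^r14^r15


s1=0, s2=1, s3=0, s4=1

Syndrome = 10 (error at position 10)


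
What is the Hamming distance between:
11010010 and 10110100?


XOR: 01100110
Count of 1s: 4

4


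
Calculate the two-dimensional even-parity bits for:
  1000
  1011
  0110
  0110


Row parities: 1100
Column parities: 0011

Row P: 1100, Col P: 0011, Corner: 0


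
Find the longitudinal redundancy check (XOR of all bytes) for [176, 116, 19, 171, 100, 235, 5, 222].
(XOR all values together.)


XOR chain: 176 ^ 116 ^ 19 ^ 171 ^ 100 ^ 235 ^ 5 ^ 222 = 40

40


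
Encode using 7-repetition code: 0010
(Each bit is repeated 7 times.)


Each bit -> 7 copies

0000000000000011111110000000


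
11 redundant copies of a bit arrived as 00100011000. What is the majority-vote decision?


Ones: 3 out of 11
Threshold: 6

0 (3/11 voted 1)


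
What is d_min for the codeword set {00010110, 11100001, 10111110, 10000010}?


Comparing all pairs, minimum distance: 3
Can detect 2 errors, correct 1 errors

3


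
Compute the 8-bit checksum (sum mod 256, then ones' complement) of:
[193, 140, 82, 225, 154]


Sum = 794 mod 256 = 26
Complement = 229

229


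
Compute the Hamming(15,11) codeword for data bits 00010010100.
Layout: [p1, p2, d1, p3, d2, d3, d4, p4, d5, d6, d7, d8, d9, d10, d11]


Parity bits: p1=1, p2=0, p3=0, p4=0

100000100010100


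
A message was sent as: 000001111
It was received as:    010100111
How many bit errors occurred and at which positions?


XOR: 010101000

3 error(s) at position(s): 1, 3, 5


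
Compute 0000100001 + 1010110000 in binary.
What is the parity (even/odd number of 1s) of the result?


0000100001 = 33
1010110000 = 688
Sum = 721 = 1011010001
1s count = 5

odd parity (5 ones in 1011010001)


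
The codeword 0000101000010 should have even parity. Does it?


Number of 1s: 3

No, parity error (3 ones)


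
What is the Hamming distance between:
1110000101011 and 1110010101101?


XOR: 0000010000110
Count of 1s: 3

3


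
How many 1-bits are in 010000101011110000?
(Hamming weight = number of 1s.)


Counting 1s in 010000101011110000

7


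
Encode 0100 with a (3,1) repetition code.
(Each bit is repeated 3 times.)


Each bit -> 3 copies

000111000000


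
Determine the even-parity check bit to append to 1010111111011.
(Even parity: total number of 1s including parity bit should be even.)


Number of 1s in data: 10
Parity bit: 0

0


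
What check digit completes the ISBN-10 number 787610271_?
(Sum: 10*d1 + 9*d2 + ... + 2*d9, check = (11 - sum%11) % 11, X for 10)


Weighted sum: 277
277 mod 11 = 2

Check digit: 9


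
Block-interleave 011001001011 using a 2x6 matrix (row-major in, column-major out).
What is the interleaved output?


Matrix:
  011001
  001011
Read columns: 001011000111

001011000111


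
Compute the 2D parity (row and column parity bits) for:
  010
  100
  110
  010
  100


Row parities: 11011
Column parities: 110

Row P: 11011, Col P: 110, Corner: 0


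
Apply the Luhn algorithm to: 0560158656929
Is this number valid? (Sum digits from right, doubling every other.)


Luhn sum = 50
50 mod 10 = 0

Valid (Luhn sum mod 10 = 0)


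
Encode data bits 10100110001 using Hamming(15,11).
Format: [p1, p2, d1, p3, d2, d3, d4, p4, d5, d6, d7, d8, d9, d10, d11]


Parity bits: p1=1, p2=1, p3=0, p4=1

111001010110001


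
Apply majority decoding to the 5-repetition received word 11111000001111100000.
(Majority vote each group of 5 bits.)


Groups: 11111, 00000, 11111, 00000
Majority votes: 1010

1010


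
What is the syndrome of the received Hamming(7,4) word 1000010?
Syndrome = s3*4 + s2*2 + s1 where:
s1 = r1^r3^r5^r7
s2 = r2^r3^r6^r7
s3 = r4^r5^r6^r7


s1=1, s2=1, s3=1

Syndrome = 7 (error at position 7)


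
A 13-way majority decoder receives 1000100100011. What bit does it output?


Ones: 5 out of 13
Threshold: 7

0 (5/13 voted 1)


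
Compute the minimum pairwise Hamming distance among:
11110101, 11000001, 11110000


Comparing all pairs, minimum distance: 2
Can detect 1 errors, correct 0 errors

2


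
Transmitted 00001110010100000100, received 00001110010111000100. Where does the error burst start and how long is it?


XOR: 00000000000011000000

Burst at position 12, length 2


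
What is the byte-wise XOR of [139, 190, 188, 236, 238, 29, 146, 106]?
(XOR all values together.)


XOR chain: 139 ^ 190 ^ 188 ^ 236 ^ 238 ^ 29 ^ 146 ^ 106 = 110

110


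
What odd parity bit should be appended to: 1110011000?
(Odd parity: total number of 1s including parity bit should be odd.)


Number of 1s in data: 5
Parity bit: 0

0


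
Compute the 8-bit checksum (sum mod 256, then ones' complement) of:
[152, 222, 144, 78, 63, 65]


Sum = 724 mod 256 = 212
Complement = 43

43


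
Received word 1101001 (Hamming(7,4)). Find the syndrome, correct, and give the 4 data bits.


Syndrome = 0: no error detected

Data: 0001 (no errors)


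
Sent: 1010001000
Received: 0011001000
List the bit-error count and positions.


XOR: 1001000000

2 error(s) at position(s): 0, 3


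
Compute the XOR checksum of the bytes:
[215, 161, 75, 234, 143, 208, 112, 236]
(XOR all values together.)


XOR chain: 215 ^ 161 ^ 75 ^ 234 ^ 143 ^ 208 ^ 112 ^ 236 = 20

20


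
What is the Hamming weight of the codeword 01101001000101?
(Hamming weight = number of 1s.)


Counting 1s in 01101001000101

6


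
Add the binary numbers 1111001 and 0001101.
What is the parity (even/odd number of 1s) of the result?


1111001 = 121
0001101 = 13
Sum = 134 = 10000110
1s count = 3

odd parity (3 ones in 10000110)


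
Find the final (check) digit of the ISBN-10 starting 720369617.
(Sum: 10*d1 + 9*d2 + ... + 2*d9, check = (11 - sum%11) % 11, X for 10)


Weighted sum: 231
231 mod 11 = 0

Check digit: 0


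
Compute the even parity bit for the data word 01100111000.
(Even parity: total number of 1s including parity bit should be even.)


Number of 1s in data: 5
Parity bit: 1

1


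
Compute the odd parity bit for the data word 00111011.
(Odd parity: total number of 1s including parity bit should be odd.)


Number of 1s in data: 5
Parity bit: 0

0


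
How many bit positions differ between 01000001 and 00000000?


XOR: 01000001
Count of 1s: 2

2


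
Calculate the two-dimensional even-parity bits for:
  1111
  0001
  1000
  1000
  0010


Row parities: 01111
Column parities: 1100

Row P: 01111, Col P: 1100, Corner: 0


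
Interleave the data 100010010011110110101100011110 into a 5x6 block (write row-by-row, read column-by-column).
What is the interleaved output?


Matrix:
  100010
  010011
  110110
  101100
  011110
Read columns: 101100110100011001111110101000

101100110100011001111110101000


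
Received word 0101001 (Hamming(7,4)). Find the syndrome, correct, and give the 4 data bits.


Syndrome = 1: error at position 1

Data: 0001 (corrected bit 1)


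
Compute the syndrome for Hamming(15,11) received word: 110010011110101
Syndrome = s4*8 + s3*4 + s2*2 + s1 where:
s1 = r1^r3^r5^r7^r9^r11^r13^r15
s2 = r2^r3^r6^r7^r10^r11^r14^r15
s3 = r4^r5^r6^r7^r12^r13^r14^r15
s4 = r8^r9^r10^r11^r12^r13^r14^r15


s1=0, s2=0, s3=1, s4=0

Syndrome = 4 (error at position 4)


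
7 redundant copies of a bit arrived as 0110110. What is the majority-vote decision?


Ones: 4 out of 7
Threshold: 4

1 (4/7 voted 1)


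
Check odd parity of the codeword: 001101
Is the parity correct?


Number of 1s: 3

Yes, parity is correct (3 ones)


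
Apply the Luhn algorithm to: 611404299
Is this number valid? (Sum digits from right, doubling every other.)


Luhn sum = 45
45 mod 10 = 5

Invalid (Luhn sum mod 10 = 5)


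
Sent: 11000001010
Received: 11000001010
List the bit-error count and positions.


XOR: 00000000000

0 errors (received matches sent)


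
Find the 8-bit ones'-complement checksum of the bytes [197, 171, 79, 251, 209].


Sum = 907 mod 256 = 139
Complement = 116

116


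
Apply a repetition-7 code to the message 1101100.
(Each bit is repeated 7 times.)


Each bit -> 7 copies

1111111111111100000001111111111111100000000000000


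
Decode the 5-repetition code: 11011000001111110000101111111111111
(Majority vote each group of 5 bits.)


Groups: 11011, 00000, 11111, 10000, 10111, 11111, 11111
Majority votes: 1010111

1010111


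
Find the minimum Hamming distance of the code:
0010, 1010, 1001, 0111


Comparing all pairs, minimum distance: 1
Can detect 0 errors, correct 0 errors

1


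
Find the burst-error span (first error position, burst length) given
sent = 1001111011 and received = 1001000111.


XOR: 0000111100

Burst at position 4, length 4


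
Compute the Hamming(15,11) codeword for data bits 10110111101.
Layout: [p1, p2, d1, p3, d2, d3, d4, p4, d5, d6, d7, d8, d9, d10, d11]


Parity bits: p1=1, p2=0, p3=1, p4=1

101101110111101


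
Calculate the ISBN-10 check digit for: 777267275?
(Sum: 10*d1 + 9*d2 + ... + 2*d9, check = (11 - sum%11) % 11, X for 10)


Weighted sum: 313
313 mod 11 = 5

Check digit: 6


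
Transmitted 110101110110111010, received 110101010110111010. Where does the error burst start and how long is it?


XOR: 000000100000000000

Burst at position 6, length 1


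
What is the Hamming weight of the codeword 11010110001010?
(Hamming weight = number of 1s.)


Counting 1s in 11010110001010

7


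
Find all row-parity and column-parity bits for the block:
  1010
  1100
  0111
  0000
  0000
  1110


Row parities: 001001
Column parities: 1111

Row P: 001001, Col P: 1111, Corner: 0


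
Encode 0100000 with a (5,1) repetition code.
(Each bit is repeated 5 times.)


Each bit -> 5 copies

00000111110000000000000000000000000


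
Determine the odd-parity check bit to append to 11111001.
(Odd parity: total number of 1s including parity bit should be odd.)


Number of 1s in data: 6
Parity bit: 1

1


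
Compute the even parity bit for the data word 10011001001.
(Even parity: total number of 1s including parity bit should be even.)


Number of 1s in data: 5
Parity bit: 1

1


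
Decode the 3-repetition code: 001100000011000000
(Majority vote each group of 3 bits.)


Groups: 001, 100, 000, 011, 000, 000
Majority votes: 000100

000100


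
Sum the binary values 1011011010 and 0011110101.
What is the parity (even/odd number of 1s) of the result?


1011011010 = 730
0011110101 = 245
Sum = 975 = 1111001111
1s count = 8

even parity (8 ones in 1111001111)


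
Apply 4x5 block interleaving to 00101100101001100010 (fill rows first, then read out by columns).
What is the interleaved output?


Matrix:
  00101
  10010
  10011
  00010
Read columns: 01100000100001111010

01100000100001111010


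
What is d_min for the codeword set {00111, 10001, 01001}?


Comparing all pairs, minimum distance: 2
Can detect 1 errors, correct 0 errors

2


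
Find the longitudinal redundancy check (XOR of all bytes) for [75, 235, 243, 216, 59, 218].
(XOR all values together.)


XOR chain: 75 ^ 235 ^ 243 ^ 216 ^ 59 ^ 218 = 106

106


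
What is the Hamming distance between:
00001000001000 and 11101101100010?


XOR: 11100101101010
Count of 1s: 8

8


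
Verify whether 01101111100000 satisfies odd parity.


Number of 1s: 7

Yes, parity is correct (7 ones)


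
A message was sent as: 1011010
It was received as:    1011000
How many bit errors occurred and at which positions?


XOR: 0000010

1 error(s) at position(s): 5


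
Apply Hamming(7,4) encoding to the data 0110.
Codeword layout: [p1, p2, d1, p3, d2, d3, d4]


Parity bits: p1=1, p2=1, p3=0

1100110


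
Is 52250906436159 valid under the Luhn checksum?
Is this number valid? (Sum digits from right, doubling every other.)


Luhn sum = 52
52 mod 10 = 2

Invalid (Luhn sum mod 10 = 2)


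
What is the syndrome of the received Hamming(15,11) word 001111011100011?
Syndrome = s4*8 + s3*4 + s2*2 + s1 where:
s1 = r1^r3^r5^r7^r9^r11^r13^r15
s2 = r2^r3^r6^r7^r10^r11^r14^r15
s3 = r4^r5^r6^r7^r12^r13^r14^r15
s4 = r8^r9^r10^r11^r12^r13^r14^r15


s1=0, s2=1, s3=1, s4=1

Syndrome = 14 (error at position 14)


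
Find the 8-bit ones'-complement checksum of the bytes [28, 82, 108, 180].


Sum = 398 mod 256 = 142
Complement = 113

113


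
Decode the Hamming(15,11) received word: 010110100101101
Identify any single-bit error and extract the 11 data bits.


Syndrome = 0: no error detected

Data: 01010101101 (no errors)


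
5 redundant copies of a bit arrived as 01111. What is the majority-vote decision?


Ones: 4 out of 5
Threshold: 3

1 (4/5 voted 1)


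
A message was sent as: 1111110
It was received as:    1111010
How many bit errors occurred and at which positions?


XOR: 0000100

1 error(s) at position(s): 4


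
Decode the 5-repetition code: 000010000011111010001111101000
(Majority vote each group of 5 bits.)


Groups: 00001, 00000, 11111, 01000, 11111, 01000
Majority votes: 001010

001010


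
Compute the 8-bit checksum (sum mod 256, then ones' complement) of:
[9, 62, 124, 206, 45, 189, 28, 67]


Sum = 730 mod 256 = 218
Complement = 37

37


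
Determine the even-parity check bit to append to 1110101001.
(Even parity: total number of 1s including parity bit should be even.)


Number of 1s in data: 6
Parity bit: 0

0


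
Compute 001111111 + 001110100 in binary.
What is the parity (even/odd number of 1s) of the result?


001111111 = 127
001110100 = 116
Sum = 243 = 11110011
1s count = 6

even parity (6 ones in 11110011)


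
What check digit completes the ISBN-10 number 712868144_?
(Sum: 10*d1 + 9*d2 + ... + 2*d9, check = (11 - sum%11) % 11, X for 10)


Weighted sum: 251
251 mod 11 = 9

Check digit: 2


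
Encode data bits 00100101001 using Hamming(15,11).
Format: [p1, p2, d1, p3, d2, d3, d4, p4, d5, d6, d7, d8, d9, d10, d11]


Parity bits: p1=1, p2=1, p3=1, p4=1

110101010101001


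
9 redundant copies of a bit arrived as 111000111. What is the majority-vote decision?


Ones: 6 out of 9
Threshold: 5

1 (6/9 voted 1)


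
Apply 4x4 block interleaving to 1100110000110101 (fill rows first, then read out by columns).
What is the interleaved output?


Matrix:
  1100
  1100
  0011
  0101
Read columns: 1100110100100011

1100110100100011


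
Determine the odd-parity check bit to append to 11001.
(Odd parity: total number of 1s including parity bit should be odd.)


Number of 1s in data: 3
Parity bit: 0

0


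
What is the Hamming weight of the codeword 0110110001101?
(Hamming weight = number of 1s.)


Counting 1s in 0110110001101

7


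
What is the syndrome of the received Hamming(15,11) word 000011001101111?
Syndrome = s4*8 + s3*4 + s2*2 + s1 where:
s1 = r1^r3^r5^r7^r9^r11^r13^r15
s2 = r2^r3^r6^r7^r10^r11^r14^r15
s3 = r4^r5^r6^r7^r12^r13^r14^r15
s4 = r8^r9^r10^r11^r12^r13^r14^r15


s1=0, s2=0, s3=0, s4=0

Syndrome = 0 (no error)


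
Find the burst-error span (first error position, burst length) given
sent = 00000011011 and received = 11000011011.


XOR: 11000000000

Burst at position 0, length 2


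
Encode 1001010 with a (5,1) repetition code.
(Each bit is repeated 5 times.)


Each bit -> 5 copies

11111000000000011111000001111100000


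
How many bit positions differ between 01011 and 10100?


XOR: 11111
Count of 1s: 5

5


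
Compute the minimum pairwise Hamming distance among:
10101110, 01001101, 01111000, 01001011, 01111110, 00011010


Comparing all pairs, minimum distance: 2
Can detect 1 errors, correct 0 errors

2


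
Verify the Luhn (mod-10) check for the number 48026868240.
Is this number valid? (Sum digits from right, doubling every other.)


Luhn sum = 51
51 mod 10 = 1

Invalid (Luhn sum mod 10 = 1)


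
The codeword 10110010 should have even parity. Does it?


Number of 1s: 4

Yes, parity is correct (4 ones)


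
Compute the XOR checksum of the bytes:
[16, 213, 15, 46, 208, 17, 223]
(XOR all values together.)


XOR chain: 16 ^ 213 ^ 15 ^ 46 ^ 208 ^ 17 ^ 223 = 250

250


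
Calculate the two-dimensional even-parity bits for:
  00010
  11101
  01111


Row parities: 100
Column parities: 10000

Row P: 100, Col P: 10000, Corner: 1


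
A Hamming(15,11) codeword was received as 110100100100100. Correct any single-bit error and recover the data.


Syndrome = 7: error at position 7

Data: 00000100100 (corrected bit 7)


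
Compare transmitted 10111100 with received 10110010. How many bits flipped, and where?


XOR: 00001110

3 error(s) at position(s): 4, 5, 6


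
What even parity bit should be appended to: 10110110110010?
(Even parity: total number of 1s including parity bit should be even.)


Number of 1s in data: 8
Parity bit: 0

0


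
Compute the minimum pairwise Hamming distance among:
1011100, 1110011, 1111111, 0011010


Comparing all pairs, minimum distance: 2
Can detect 1 errors, correct 0 errors

2


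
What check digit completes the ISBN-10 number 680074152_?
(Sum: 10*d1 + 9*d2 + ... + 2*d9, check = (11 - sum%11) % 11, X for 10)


Weighted sum: 217
217 mod 11 = 8

Check digit: 3


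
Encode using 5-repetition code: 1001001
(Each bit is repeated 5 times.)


Each bit -> 5 copies

11111000000000011111000000000011111


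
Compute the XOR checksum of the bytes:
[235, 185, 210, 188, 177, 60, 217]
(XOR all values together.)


XOR chain: 235 ^ 185 ^ 210 ^ 188 ^ 177 ^ 60 ^ 217 = 104

104


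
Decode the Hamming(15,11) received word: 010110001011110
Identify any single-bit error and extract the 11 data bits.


Syndrome = 14: error at position 14

Data: 01001011100 (corrected bit 14)


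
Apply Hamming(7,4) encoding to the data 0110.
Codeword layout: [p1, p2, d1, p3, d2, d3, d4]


Parity bits: p1=1, p2=1, p3=0

1100110


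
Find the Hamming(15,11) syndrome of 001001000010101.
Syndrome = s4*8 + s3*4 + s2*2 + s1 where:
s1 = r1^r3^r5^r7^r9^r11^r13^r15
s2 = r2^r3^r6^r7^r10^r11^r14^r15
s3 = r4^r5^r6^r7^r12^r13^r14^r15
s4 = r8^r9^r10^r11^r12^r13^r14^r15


s1=0, s2=0, s3=1, s4=1

Syndrome = 12 (error at position 12)


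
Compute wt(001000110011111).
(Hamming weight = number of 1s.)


Counting 1s in 001000110011111

8


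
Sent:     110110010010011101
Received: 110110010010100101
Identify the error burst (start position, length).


XOR: 000000000000111000

Burst at position 12, length 3


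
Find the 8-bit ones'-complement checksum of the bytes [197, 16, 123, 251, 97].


Sum = 684 mod 256 = 172
Complement = 83

83


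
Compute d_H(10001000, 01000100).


XOR: 11001100
Count of 1s: 4

4


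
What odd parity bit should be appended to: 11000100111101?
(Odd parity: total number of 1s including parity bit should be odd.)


Number of 1s in data: 8
Parity bit: 1

1


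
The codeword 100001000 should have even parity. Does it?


Number of 1s: 2

Yes, parity is correct (2 ones)


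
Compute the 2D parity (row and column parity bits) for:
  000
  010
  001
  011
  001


Row parities: 01101
Column parities: 001

Row P: 01101, Col P: 001, Corner: 1


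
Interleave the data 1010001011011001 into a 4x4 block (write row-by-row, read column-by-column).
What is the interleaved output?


Matrix:
  1010
  0010
  1101
  1001
Read columns: 1011001011000011

1011001011000011


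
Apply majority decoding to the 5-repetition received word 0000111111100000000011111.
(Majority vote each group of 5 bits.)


Groups: 00001, 11111, 10000, 00000, 11111
Majority votes: 01001

01001


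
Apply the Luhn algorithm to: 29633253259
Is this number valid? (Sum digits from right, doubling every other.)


Luhn sum = 53
53 mod 10 = 3

Invalid (Luhn sum mod 10 = 3)


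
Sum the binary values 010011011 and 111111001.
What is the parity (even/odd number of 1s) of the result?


010011011 = 155
111111001 = 505
Sum = 660 = 1010010100
1s count = 4

even parity (4 ones in 1010010100)


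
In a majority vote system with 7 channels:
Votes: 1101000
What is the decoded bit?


Ones: 3 out of 7
Threshold: 4

0 (3/7 voted 1)


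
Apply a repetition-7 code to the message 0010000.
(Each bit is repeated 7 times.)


Each bit -> 7 copies

0000000000000011111110000000000000000000000000000


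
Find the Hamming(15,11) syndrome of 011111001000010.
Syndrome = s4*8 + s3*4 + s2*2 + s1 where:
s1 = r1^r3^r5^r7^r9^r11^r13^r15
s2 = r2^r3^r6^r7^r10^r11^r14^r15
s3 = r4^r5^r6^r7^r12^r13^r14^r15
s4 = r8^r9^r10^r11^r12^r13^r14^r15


s1=1, s2=0, s3=0, s4=0

Syndrome = 1 (error at position 1)


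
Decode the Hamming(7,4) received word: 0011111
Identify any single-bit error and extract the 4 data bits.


Syndrome = 3: error at position 3

Data: 0111 (corrected bit 3)


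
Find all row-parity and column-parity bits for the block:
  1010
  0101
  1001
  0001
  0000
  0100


Row parities: 000101
Column parities: 0011

Row P: 000101, Col P: 0011, Corner: 0


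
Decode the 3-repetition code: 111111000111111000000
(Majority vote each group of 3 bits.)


Groups: 111, 111, 000, 111, 111, 000, 000
Majority votes: 1101100

1101100


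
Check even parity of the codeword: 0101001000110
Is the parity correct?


Number of 1s: 5

No, parity error (5 ones)


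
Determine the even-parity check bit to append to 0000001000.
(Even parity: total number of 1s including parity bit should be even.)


Number of 1s in data: 1
Parity bit: 1

1


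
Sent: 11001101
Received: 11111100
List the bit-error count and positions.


XOR: 00110001

3 error(s) at position(s): 2, 3, 7


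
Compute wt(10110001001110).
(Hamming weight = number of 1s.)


Counting 1s in 10110001001110

7


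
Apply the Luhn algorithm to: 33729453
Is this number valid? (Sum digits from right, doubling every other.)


Luhn sum = 33
33 mod 10 = 3

Invalid (Luhn sum mod 10 = 3)


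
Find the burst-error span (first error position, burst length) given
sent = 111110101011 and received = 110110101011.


XOR: 001000000000

Burst at position 2, length 1


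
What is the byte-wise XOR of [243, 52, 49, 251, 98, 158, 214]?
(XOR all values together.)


XOR chain: 243 ^ 52 ^ 49 ^ 251 ^ 98 ^ 158 ^ 214 = 39

39


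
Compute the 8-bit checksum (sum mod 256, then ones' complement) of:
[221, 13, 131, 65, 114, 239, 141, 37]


Sum = 961 mod 256 = 193
Complement = 62

62


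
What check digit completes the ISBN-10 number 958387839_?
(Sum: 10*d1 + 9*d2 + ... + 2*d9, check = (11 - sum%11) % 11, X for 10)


Weighted sum: 362
362 mod 11 = 10

Check digit: 1


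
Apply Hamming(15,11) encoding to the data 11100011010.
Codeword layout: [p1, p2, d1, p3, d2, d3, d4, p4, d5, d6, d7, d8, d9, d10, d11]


Parity bits: p1=1, p2=0, p3=0, p4=1

101011010011010


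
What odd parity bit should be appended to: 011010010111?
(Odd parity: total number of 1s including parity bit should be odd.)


Number of 1s in data: 7
Parity bit: 0

0


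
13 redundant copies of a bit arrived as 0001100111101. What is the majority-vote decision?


Ones: 7 out of 13
Threshold: 7

1 (7/13 voted 1)


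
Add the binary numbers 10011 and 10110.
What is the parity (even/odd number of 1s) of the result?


10011 = 19
10110 = 22
Sum = 41 = 101001
1s count = 3

odd parity (3 ones in 101001)


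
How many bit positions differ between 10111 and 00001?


XOR: 10110
Count of 1s: 3

3


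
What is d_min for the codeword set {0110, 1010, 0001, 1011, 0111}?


Comparing all pairs, minimum distance: 1
Can detect 0 errors, correct 0 errors

1


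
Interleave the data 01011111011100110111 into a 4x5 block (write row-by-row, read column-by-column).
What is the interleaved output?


Matrix:
  01011
  11101
  11001
  10111
Read columns: 01111110010110011111

01111110010110011111


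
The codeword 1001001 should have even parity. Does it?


Number of 1s: 3

No, parity error (3 ones)


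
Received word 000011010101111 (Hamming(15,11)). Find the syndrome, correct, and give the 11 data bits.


Syndrome = 1: error at position 1

Data: 01100101111 (corrected bit 1)


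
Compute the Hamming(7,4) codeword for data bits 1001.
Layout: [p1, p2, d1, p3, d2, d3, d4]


Parity bits: p1=0, p2=0, p3=1

0011001


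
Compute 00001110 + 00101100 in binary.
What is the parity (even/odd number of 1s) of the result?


00001110 = 14
00101100 = 44
Sum = 58 = 111010
1s count = 4

even parity (4 ones in 111010)


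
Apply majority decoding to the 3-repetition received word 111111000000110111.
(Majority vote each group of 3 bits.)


Groups: 111, 111, 000, 000, 110, 111
Majority votes: 110011

110011


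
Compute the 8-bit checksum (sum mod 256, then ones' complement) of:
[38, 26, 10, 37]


Sum = 111 mod 256 = 111
Complement = 144

144


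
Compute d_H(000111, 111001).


XOR: 111110
Count of 1s: 5

5


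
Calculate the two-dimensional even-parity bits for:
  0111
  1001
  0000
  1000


Row parities: 1001
Column parities: 0110

Row P: 1001, Col P: 0110, Corner: 0


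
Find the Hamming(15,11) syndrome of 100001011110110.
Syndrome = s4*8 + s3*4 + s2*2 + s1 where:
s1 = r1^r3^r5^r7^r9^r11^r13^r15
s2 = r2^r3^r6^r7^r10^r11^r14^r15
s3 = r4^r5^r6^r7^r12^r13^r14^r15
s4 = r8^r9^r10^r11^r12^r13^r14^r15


s1=0, s2=0, s3=1, s4=0

Syndrome = 4 (error at position 4)


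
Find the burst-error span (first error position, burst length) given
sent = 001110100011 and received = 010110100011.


XOR: 011000000000

Burst at position 1, length 2


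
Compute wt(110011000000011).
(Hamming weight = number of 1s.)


Counting 1s in 110011000000011

6


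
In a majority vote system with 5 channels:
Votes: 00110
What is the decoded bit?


Ones: 2 out of 5
Threshold: 3

0 (2/5 voted 1)


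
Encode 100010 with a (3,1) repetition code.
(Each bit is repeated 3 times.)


Each bit -> 3 copies

111000000000111000


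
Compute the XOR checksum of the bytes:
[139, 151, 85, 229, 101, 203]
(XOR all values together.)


XOR chain: 139 ^ 151 ^ 85 ^ 229 ^ 101 ^ 203 = 2

2


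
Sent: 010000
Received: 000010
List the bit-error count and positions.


XOR: 010010

2 error(s) at position(s): 1, 4


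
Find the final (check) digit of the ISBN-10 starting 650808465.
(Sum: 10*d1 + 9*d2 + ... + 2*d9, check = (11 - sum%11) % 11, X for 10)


Weighted sum: 245
245 mod 11 = 3

Check digit: 8


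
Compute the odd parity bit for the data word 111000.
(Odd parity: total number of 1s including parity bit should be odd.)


Number of 1s in data: 3
Parity bit: 0

0


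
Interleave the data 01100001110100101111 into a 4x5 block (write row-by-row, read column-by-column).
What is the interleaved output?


Matrix:
  01100
  00111
  01001
  01111
Read columns: 00001011110101010111

00001011110101010111


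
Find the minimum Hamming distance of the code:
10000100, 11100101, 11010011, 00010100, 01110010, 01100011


Comparing all pairs, minimum distance: 2
Can detect 1 errors, correct 0 errors

2


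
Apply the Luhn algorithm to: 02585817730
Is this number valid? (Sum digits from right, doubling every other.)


Luhn sum = 47
47 mod 10 = 7

Invalid (Luhn sum mod 10 = 7)


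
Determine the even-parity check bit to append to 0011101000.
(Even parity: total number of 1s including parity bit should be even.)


Number of 1s in data: 4
Parity bit: 0

0


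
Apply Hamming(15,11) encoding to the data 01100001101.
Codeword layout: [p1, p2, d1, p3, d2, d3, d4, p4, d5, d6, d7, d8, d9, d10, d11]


Parity bits: p1=1, p2=0, p3=1, p4=1

100111010001101


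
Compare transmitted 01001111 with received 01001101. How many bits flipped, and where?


XOR: 00000010

1 error(s) at position(s): 6


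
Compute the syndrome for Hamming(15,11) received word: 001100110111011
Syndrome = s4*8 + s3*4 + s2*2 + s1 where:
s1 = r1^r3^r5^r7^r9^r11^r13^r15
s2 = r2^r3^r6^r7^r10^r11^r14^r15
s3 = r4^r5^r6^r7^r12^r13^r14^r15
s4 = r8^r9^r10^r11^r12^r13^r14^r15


s1=0, s2=0, s3=1, s4=0

Syndrome = 4 (error at position 4)


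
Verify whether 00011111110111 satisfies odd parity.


Number of 1s: 10

No, parity error (10 ones)


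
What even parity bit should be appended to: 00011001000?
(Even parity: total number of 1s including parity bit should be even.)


Number of 1s in data: 3
Parity bit: 1

1
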